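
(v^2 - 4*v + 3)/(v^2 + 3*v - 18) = (v - 1)/(v + 6)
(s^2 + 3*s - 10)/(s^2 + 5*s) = (s - 2)/s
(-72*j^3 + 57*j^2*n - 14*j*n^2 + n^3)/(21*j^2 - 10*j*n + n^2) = (-24*j^2 + 11*j*n - n^2)/(7*j - n)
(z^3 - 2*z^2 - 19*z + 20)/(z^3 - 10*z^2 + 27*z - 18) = (z^2 - z - 20)/(z^2 - 9*z + 18)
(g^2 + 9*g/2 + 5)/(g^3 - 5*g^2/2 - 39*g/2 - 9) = (2*g^2 + 9*g + 10)/(2*g^3 - 5*g^2 - 39*g - 18)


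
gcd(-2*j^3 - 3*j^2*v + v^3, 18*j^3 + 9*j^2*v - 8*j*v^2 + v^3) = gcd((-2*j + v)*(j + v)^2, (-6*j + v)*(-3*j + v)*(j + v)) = j + v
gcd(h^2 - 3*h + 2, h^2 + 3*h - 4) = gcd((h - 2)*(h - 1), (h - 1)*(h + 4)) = h - 1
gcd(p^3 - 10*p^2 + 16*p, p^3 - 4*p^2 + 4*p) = p^2 - 2*p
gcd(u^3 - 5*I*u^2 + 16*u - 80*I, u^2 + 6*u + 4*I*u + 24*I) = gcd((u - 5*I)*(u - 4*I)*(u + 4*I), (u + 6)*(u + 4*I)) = u + 4*I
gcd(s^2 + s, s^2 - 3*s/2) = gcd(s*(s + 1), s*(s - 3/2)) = s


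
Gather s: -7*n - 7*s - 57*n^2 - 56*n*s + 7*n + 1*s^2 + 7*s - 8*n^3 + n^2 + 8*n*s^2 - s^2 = -8*n^3 - 56*n^2 + 8*n*s^2 - 56*n*s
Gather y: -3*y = -3*y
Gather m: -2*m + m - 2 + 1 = -m - 1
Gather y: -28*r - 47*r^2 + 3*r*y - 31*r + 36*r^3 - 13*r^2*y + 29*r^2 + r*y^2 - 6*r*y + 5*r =36*r^3 - 18*r^2 + r*y^2 - 54*r + y*(-13*r^2 - 3*r)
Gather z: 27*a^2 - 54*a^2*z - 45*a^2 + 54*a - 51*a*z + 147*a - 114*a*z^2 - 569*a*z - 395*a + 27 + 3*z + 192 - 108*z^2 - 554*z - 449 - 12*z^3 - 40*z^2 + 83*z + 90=-18*a^2 - 194*a - 12*z^3 + z^2*(-114*a - 148) + z*(-54*a^2 - 620*a - 468) - 140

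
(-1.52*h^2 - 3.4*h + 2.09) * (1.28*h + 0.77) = -1.9456*h^3 - 5.5224*h^2 + 0.0571999999999999*h + 1.6093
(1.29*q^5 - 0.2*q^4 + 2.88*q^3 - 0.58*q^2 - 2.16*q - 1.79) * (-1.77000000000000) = -2.2833*q^5 + 0.354*q^4 - 5.0976*q^3 + 1.0266*q^2 + 3.8232*q + 3.1683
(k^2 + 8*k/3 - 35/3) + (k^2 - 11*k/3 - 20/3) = 2*k^2 - k - 55/3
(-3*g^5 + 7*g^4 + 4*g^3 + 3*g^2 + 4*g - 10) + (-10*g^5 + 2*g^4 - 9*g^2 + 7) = -13*g^5 + 9*g^4 + 4*g^3 - 6*g^2 + 4*g - 3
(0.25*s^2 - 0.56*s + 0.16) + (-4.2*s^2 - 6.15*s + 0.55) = -3.95*s^2 - 6.71*s + 0.71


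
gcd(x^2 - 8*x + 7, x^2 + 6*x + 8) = 1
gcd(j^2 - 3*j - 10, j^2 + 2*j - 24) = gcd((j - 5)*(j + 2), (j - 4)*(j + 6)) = 1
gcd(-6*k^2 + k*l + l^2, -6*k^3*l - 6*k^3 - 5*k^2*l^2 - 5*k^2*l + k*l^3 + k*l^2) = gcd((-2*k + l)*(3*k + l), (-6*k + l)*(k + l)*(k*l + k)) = 1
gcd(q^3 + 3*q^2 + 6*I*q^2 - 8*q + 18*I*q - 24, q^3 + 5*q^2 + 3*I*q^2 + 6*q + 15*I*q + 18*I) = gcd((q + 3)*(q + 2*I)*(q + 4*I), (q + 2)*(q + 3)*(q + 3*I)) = q + 3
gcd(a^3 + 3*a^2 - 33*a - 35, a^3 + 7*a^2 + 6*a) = a + 1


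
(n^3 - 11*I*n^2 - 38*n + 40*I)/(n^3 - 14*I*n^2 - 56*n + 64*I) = (n - 5*I)/(n - 8*I)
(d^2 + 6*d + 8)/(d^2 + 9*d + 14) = (d + 4)/(d + 7)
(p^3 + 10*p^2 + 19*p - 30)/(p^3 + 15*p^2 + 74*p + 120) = (p - 1)/(p + 4)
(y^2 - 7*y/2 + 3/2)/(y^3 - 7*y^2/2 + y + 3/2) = (2*y - 1)/(2*y^2 - y - 1)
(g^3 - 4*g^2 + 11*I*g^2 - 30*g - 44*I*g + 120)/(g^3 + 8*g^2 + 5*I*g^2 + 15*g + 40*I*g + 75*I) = (g^2 + g*(-4 + 6*I) - 24*I)/(g^2 + 8*g + 15)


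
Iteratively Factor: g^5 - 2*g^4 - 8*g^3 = (g)*(g^4 - 2*g^3 - 8*g^2) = g^2*(g^3 - 2*g^2 - 8*g) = g^3*(g^2 - 2*g - 8) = g^3*(g - 4)*(g + 2)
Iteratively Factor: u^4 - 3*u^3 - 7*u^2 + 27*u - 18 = (u - 2)*(u^3 - u^2 - 9*u + 9) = (u - 2)*(u - 1)*(u^2 - 9) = (u - 2)*(u - 1)*(u + 3)*(u - 3)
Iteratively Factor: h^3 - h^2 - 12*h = (h - 4)*(h^2 + 3*h) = h*(h - 4)*(h + 3)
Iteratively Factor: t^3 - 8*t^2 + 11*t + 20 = (t - 4)*(t^2 - 4*t - 5) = (t - 4)*(t + 1)*(t - 5)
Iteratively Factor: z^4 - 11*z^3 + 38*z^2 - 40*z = (z - 4)*(z^3 - 7*z^2 + 10*z) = (z - 4)*(z - 2)*(z^2 - 5*z) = (z - 5)*(z - 4)*(z - 2)*(z)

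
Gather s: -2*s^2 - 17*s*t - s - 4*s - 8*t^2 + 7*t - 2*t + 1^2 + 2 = -2*s^2 + s*(-17*t - 5) - 8*t^2 + 5*t + 3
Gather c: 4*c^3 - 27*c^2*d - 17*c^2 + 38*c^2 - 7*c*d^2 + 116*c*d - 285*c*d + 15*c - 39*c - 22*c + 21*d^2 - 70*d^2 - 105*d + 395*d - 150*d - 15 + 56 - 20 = 4*c^3 + c^2*(21 - 27*d) + c*(-7*d^2 - 169*d - 46) - 49*d^2 + 140*d + 21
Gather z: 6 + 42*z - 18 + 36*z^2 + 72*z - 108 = 36*z^2 + 114*z - 120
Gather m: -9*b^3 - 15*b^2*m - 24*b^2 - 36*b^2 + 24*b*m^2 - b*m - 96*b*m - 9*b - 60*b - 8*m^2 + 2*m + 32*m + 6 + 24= -9*b^3 - 60*b^2 - 69*b + m^2*(24*b - 8) + m*(-15*b^2 - 97*b + 34) + 30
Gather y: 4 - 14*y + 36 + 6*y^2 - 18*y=6*y^2 - 32*y + 40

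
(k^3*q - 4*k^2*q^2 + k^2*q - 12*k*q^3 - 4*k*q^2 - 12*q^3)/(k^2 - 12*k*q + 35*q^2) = q*(k^3 - 4*k^2*q + k^2 - 12*k*q^2 - 4*k*q - 12*q^2)/(k^2 - 12*k*q + 35*q^2)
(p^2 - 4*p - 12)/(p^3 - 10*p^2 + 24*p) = (p + 2)/(p*(p - 4))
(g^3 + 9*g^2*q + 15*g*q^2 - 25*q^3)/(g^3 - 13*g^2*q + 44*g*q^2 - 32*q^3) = (g^2 + 10*g*q + 25*q^2)/(g^2 - 12*g*q + 32*q^2)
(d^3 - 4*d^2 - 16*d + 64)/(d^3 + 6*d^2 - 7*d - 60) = (d^2 - 8*d + 16)/(d^2 + 2*d - 15)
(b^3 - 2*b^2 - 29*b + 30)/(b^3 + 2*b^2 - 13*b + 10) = (b - 6)/(b - 2)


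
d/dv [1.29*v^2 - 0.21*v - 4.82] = 2.58*v - 0.21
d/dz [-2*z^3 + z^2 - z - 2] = -6*z^2 + 2*z - 1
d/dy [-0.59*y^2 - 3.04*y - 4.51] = -1.18*y - 3.04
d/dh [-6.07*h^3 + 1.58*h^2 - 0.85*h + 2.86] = -18.21*h^2 + 3.16*h - 0.85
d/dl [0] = 0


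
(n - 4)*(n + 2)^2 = n^3 - 12*n - 16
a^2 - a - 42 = (a - 7)*(a + 6)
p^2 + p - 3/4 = (p - 1/2)*(p + 3/2)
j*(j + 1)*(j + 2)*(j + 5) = j^4 + 8*j^3 + 17*j^2 + 10*j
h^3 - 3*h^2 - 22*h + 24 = (h - 6)*(h - 1)*(h + 4)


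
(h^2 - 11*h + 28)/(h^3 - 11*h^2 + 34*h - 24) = (h - 7)/(h^2 - 7*h + 6)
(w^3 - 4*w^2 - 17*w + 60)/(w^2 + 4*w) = w - 8 + 15/w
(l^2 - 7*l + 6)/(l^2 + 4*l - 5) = (l - 6)/(l + 5)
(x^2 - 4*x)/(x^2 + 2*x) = (x - 4)/(x + 2)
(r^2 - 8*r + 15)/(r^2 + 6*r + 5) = (r^2 - 8*r + 15)/(r^2 + 6*r + 5)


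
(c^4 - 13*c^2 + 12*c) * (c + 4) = c^5 + 4*c^4 - 13*c^3 - 40*c^2 + 48*c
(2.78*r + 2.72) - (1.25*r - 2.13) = 1.53*r + 4.85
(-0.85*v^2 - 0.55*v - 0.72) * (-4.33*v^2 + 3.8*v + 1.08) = 3.6805*v^4 - 0.8485*v^3 + 0.1096*v^2 - 3.33*v - 0.7776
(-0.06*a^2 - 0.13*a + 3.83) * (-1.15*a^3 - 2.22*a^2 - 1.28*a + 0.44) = 0.069*a^5 + 0.2827*a^4 - 4.0391*a^3 - 8.3626*a^2 - 4.9596*a + 1.6852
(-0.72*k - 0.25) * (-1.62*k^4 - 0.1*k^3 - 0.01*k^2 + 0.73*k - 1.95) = 1.1664*k^5 + 0.477*k^4 + 0.0322*k^3 - 0.5231*k^2 + 1.2215*k + 0.4875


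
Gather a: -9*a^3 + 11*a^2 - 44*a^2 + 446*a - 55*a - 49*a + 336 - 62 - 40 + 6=-9*a^3 - 33*a^2 + 342*a + 240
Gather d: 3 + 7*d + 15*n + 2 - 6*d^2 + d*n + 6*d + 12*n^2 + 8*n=-6*d^2 + d*(n + 13) + 12*n^2 + 23*n + 5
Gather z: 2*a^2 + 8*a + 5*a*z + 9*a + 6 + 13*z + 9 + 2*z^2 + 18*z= 2*a^2 + 17*a + 2*z^2 + z*(5*a + 31) + 15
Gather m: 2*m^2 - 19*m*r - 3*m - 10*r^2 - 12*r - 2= 2*m^2 + m*(-19*r - 3) - 10*r^2 - 12*r - 2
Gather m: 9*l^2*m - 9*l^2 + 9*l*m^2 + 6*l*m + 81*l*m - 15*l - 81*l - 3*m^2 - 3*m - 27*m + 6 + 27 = -9*l^2 - 96*l + m^2*(9*l - 3) + m*(9*l^2 + 87*l - 30) + 33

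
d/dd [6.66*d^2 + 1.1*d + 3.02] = 13.32*d + 1.1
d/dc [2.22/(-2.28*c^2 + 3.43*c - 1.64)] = (10.1232*c - 7.6146)/(2.28*c^2 - 3.43*c + 1.64)^2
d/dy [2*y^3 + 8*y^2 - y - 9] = 6*y^2 + 16*y - 1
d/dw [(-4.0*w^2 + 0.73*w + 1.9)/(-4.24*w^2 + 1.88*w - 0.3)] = (-4.4248*w^2 + 18.512*w - 3.791)/(17.9776*w^4 - 15.9424*w^3 + 6.0784*w^2 - 1.128*w + 0.09)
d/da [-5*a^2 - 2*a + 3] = -10*a - 2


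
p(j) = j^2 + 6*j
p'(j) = 2*j + 6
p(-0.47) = -2.60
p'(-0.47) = 5.06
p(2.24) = 18.46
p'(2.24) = 10.48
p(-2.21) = -8.38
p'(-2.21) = 1.58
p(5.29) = 59.72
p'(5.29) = 16.58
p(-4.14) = -7.70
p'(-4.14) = -2.28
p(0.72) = 4.84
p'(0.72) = 7.44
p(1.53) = 11.52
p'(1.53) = 9.06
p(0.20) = 1.24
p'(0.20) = 6.40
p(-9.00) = 27.00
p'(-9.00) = -12.00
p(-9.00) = 27.00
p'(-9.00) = -12.00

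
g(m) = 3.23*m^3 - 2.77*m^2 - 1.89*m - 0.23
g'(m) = 9.69*m^2 - 5.54*m - 1.89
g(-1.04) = -4.89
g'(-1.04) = 14.35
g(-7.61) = -1569.76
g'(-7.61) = 601.44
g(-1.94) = -30.57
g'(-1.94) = 45.33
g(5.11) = 348.77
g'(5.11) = 222.83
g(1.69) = 4.26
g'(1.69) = 16.42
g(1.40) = 0.56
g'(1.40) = 9.35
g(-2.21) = -44.45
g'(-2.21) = 57.68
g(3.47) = 94.81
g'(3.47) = 95.56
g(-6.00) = -786.29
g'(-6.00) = 380.19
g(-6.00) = -786.29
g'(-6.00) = 380.19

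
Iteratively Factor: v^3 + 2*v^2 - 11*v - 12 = (v + 4)*(v^2 - 2*v - 3) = (v - 3)*(v + 4)*(v + 1)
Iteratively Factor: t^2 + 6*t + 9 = (t + 3)*(t + 3)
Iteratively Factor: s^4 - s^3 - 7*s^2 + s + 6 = (s - 3)*(s^3 + 2*s^2 - s - 2) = (s - 3)*(s - 1)*(s^2 + 3*s + 2) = (s - 3)*(s - 1)*(s + 2)*(s + 1)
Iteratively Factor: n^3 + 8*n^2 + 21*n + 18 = (n + 3)*(n^2 + 5*n + 6) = (n + 3)^2*(n + 2)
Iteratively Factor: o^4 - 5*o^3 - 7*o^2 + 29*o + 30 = (o + 2)*(o^3 - 7*o^2 + 7*o + 15) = (o - 5)*(o + 2)*(o^2 - 2*o - 3) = (o - 5)*(o - 3)*(o + 2)*(o + 1)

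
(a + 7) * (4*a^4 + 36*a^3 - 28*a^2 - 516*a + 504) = 4*a^5 + 64*a^4 + 224*a^3 - 712*a^2 - 3108*a + 3528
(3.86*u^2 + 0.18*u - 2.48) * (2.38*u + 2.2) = 9.1868*u^3 + 8.9204*u^2 - 5.5064*u - 5.456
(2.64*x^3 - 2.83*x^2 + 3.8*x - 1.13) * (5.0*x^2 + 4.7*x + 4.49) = 13.2*x^5 - 1.742*x^4 + 17.5526*x^3 - 0.496700000000001*x^2 + 11.751*x - 5.0737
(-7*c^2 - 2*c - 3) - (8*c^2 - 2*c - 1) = -15*c^2 - 2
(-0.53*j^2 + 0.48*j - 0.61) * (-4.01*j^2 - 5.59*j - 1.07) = 2.1253*j^4 + 1.0379*j^3 + 0.33*j^2 + 2.8963*j + 0.6527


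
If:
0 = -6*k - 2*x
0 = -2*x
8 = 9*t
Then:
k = 0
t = 8/9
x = 0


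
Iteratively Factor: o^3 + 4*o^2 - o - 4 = (o - 1)*(o^2 + 5*o + 4) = (o - 1)*(o + 1)*(o + 4)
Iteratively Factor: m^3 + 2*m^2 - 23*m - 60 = (m + 3)*(m^2 - m - 20) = (m + 3)*(m + 4)*(m - 5)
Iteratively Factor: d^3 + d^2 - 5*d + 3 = (d + 3)*(d^2 - 2*d + 1) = (d - 1)*(d + 3)*(d - 1)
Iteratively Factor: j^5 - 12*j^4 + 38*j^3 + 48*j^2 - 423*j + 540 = (j - 3)*(j^4 - 9*j^3 + 11*j^2 + 81*j - 180) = (j - 5)*(j - 3)*(j^3 - 4*j^2 - 9*j + 36) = (j - 5)*(j - 3)*(j + 3)*(j^2 - 7*j + 12) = (j - 5)*(j - 4)*(j - 3)*(j + 3)*(j - 3)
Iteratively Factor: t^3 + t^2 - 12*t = (t + 4)*(t^2 - 3*t) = (t - 3)*(t + 4)*(t)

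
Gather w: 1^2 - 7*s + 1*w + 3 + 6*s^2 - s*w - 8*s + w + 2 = 6*s^2 - 15*s + w*(2 - s) + 6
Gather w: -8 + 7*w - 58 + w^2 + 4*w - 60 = w^2 + 11*w - 126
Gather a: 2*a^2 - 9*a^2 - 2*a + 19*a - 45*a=-7*a^2 - 28*a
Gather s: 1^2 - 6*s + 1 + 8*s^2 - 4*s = 8*s^2 - 10*s + 2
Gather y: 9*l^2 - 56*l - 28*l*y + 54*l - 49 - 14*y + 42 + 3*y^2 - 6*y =9*l^2 - 2*l + 3*y^2 + y*(-28*l - 20) - 7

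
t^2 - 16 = (t - 4)*(t + 4)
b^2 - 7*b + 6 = (b - 6)*(b - 1)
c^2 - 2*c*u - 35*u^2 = (c - 7*u)*(c + 5*u)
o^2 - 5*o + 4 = (o - 4)*(o - 1)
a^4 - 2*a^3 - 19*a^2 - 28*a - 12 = (a - 6)*(a + 1)^2*(a + 2)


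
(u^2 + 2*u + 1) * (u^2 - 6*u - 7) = u^4 - 4*u^3 - 18*u^2 - 20*u - 7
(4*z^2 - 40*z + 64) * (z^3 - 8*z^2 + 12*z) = 4*z^5 - 72*z^4 + 432*z^3 - 992*z^2 + 768*z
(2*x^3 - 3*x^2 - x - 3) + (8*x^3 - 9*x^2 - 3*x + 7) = 10*x^3 - 12*x^2 - 4*x + 4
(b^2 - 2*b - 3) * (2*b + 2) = 2*b^3 - 2*b^2 - 10*b - 6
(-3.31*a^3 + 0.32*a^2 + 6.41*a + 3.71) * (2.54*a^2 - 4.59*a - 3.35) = -8.4074*a^5 + 16.0057*a^4 + 25.9011*a^3 - 21.0705*a^2 - 38.5024*a - 12.4285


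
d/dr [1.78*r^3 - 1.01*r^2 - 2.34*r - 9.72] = 5.34*r^2 - 2.02*r - 2.34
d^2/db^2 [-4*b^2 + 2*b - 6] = -8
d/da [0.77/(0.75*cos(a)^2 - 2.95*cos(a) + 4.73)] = (1.155*cos(a) - 2.2715)*sin(a)/(0.75*cos(a)^2 - 2.95*cos(a) + 4.73)^2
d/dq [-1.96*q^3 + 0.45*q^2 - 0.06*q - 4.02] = -5.88*q^2 + 0.9*q - 0.06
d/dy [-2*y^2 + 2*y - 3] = 2 - 4*y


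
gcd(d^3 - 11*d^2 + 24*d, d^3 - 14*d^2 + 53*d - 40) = d - 8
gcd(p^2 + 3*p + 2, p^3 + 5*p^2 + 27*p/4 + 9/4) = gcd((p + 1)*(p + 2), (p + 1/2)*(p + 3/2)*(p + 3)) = 1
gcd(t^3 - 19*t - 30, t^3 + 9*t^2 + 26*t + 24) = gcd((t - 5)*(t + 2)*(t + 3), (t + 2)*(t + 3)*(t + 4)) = t^2 + 5*t + 6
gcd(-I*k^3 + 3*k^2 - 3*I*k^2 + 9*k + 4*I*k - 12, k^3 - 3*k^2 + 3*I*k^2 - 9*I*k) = k + 3*I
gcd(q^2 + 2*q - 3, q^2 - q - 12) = q + 3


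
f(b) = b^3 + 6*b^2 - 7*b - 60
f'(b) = 3*b^2 + 12*b - 7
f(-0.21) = -58.27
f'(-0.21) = -9.39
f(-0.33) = -57.07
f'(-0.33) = -10.63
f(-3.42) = -5.88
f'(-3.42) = -12.95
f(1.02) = -59.84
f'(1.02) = 8.36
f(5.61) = 266.12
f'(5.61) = 154.74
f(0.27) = -61.43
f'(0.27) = -3.54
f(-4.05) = 0.33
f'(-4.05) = -6.39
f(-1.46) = -40.10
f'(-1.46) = -18.13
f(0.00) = -60.00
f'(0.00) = -7.00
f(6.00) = 330.00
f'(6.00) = 173.00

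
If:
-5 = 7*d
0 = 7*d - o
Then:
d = -5/7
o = -5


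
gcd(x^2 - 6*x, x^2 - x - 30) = x - 6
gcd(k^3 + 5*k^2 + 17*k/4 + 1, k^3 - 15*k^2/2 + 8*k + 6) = k + 1/2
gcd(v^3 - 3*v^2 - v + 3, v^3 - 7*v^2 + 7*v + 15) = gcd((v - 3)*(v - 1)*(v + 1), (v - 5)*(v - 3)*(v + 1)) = v^2 - 2*v - 3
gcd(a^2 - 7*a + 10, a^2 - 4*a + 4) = a - 2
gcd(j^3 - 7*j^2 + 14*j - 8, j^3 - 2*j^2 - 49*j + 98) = j - 2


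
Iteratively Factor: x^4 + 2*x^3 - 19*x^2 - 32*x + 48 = (x + 4)*(x^3 - 2*x^2 - 11*x + 12) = (x - 1)*(x + 4)*(x^2 - x - 12) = (x - 1)*(x + 3)*(x + 4)*(x - 4)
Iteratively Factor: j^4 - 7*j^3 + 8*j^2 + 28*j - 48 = (j - 4)*(j^3 - 3*j^2 - 4*j + 12) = (j - 4)*(j + 2)*(j^2 - 5*j + 6) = (j - 4)*(j - 3)*(j + 2)*(j - 2)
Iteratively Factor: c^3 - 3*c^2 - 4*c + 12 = (c + 2)*(c^2 - 5*c + 6) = (c - 3)*(c + 2)*(c - 2)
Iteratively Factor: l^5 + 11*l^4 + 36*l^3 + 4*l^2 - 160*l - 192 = (l + 2)*(l^4 + 9*l^3 + 18*l^2 - 32*l - 96) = (l + 2)*(l + 4)*(l^3 + 5*l^2 - 2*l - 24) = (l - 2)*(l + 2)*(l + 4)*(l^2 + 7*l + 12) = (l - 2)*(l + 2)*(l + 3)*(l + 4)*(l + 4)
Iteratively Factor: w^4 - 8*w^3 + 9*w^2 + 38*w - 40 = (w - 5)*(w^3 - 3*w^2 - 6*w + 8) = (w - 5)*(w - 4)*(w^2 + w - 2) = (w - 5)*(w - 4)*(w - 1)*(w + 2)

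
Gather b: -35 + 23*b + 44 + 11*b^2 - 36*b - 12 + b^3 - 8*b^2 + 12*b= b^3 + 3*b^2 - b - 3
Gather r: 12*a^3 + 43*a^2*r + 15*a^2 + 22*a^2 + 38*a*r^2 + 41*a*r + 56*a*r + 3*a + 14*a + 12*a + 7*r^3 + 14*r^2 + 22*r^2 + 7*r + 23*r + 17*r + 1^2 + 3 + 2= 12*a^3 + 37*a^2 + 29*a + 7*r^3 + r^2*(38*a + 36) + r*(43*a^2 + 97*a + 47) + 6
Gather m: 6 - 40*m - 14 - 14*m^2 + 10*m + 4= -14*m^2 - 30*m - 4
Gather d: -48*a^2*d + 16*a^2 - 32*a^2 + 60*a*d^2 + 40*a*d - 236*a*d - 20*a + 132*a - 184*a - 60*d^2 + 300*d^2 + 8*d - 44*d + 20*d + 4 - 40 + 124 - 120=-16*a^2 - 72*a + d^2*(60*a + 240) + d*(-48*a^2 - 196*a - 16) - 32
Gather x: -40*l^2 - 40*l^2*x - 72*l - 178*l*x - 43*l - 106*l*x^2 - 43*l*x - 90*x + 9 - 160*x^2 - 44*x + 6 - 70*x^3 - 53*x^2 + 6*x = -40*l^2 - 115*l - 70*x^3 + x^2*(-106*l - 213) + x*(-40*l^2 - 221*l - 128) + 15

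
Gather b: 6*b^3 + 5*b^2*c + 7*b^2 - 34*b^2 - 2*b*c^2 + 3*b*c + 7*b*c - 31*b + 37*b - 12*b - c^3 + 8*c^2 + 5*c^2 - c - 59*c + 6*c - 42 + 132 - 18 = 6*b^3 + b^2*(5*c - 27) + b*(-2*c^2 + 10*c - 6) - c^3 + 13*c^2 - 54*c + 72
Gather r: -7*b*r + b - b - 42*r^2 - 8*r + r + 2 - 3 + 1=-42*r^2 + r*(-7*b - 7)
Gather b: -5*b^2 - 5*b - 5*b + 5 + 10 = -5*b^2 - 10*b + 15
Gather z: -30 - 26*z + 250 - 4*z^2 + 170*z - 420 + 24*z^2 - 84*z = 20*z^2 + 60*z - 200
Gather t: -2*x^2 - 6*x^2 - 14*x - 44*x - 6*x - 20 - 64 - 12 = -8*x^2 - 64*x - 96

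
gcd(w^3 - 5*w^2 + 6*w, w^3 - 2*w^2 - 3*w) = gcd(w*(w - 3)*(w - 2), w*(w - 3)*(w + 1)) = w^2 - 3*w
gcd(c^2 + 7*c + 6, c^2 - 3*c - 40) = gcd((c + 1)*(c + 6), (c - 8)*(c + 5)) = 1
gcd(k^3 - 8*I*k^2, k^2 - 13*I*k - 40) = k - 8*I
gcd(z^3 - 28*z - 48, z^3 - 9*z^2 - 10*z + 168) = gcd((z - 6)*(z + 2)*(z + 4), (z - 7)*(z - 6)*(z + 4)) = z^2 - 2*z - 24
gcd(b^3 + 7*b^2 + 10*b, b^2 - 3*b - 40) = b + 5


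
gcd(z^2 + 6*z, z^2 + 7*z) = z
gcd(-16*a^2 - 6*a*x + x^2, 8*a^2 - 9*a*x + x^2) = -8*a + x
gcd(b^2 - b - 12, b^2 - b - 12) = b^2 - b - 12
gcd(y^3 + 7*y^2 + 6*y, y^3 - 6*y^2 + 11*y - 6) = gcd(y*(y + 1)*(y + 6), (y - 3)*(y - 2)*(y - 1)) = 1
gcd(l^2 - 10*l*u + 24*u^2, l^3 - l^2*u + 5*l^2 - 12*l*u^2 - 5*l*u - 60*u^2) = -l + 4*u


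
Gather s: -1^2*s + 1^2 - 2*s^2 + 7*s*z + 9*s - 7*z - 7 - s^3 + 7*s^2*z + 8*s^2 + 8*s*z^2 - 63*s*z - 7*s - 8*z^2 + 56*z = -s^3 + s^2*(7*z + 6) + s*(8*z^2 - 56*z + 1) - 8*z^2 + 49*z - 6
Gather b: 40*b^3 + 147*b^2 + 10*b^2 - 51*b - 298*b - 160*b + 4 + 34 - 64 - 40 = 40*b^3 + 157*b^2 - 509*b - 66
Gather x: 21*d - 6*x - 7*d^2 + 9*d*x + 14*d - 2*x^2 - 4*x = -7*d^2 + 35*d - 2*x^2 + x*(9*d - 10)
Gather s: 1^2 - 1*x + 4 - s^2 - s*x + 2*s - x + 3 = -s^2 + s*(2 - x) - 2*x + 8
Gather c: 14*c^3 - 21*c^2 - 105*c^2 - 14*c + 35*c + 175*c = 14*c^3 - 126*c^2 + 196*c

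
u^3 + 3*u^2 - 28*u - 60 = (u - 5)*(u + 2)*(u + 6)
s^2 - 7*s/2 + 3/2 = (s - 3)*(s - 1/2)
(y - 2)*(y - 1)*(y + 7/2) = y^3 + y^2/2 - 17*y/2 + 7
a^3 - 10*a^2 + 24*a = a*(a - 6)*(a - 4)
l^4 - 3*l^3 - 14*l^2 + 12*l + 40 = (l - 5)*(l - 2)*(l + 2)^2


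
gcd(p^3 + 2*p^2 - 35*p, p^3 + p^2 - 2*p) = p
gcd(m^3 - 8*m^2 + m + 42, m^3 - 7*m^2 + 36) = m^2 - m - 6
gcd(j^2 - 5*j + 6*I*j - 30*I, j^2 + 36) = j + 6*I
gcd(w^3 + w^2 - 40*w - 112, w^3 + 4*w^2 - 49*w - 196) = w^2 - 3*w - 28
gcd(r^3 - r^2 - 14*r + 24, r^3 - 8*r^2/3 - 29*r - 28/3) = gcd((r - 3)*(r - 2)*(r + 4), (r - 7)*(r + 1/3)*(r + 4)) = r + 4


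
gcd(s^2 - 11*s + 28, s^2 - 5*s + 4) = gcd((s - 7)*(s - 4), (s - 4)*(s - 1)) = s - 4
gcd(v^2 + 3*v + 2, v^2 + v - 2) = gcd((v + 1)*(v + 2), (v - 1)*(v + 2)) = v + 2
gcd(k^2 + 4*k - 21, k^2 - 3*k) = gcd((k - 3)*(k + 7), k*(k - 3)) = k - 3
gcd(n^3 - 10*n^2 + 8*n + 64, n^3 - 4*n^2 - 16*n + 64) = n - 4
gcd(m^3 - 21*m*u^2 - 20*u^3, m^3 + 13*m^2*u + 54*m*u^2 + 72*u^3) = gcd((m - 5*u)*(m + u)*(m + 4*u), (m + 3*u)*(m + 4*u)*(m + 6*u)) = m + 4*u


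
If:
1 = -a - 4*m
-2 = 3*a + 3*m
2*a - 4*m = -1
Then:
No Solution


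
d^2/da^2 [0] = 0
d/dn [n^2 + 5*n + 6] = 2*n + 5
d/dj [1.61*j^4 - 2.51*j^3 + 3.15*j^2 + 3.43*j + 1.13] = 6.44*j^3 - 7.53*j^2 + 6.3*j + 3.43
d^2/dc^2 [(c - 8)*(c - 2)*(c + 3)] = 6*c - 14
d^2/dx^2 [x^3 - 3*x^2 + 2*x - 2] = 6*x - 6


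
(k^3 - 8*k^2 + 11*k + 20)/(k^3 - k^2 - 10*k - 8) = (k - 5)/(k + 2)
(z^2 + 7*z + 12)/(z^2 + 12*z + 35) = (z^2 + 7*z + 12)/(z^2 + 12*z + 35)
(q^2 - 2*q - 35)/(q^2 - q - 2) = (-q^2 + 2*q + 35)/(-q^2 + q + 2)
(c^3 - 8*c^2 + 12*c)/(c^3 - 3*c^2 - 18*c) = (c - 2)/(c + 3)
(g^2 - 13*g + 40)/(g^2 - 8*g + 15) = (g - 8)/(g - 3)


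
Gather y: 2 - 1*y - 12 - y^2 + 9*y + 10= -y^2 + 8*y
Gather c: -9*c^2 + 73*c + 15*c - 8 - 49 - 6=-9*c^2 + 88*c - 63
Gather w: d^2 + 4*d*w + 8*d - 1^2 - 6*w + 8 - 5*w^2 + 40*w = d^2 + 8*d - 5*w^2 + w*(4*d + 34) + 7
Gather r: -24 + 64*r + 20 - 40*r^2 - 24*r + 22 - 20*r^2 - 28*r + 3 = -60*r^2 + 12*r + 21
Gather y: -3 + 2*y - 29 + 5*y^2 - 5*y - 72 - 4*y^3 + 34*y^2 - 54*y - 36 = -4*y^3 + 39*y^2 - 57*y - 140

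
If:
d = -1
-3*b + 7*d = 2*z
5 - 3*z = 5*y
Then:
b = -2*z/3 - 7/3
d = -1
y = 1 - 3*z/5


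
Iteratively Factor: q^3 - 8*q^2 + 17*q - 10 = (q - 2)*(q^2 - 6*q + 5) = (q - 2)*(q - 1)*(q - 5)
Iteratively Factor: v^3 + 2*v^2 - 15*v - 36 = (v - 4)*(v^2 + 6*v + 9) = (v - 4)*(v + 3)*(v + 3)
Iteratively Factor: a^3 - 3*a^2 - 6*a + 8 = (a + 2)*(a^2 - 5*a + 4) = (a - 4)*(a + 2)*(a - 1)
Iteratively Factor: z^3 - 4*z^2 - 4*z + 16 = (z - 4)*(z^2 - 4) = (z - 4)*(z - 2)*(z + 2)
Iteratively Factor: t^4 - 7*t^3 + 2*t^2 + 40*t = (t - 5)*(t^3 - 2*t^2 - 8*t) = (t - 5)*(t - 4)*(t^2 + 2*t) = t*(t - 5)*(t - 4)*(t + 2)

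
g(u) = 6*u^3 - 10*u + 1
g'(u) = 18*u^2 - 10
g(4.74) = 592.58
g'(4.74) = 394.42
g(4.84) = 632.88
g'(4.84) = 411.66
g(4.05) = 359.08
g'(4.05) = 285.24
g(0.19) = -0.86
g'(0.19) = -9.35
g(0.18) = -0.77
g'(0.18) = -9.42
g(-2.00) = -27.00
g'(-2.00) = 62.00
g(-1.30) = 0.82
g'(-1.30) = 20.42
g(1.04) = -2.65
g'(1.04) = 9.47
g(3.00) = 133.00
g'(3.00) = 152.00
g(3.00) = 133.00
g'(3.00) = 152.00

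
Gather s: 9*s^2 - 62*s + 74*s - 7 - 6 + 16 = 9*s^2 + 12*s + 3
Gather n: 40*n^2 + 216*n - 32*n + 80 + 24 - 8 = 40*n^2 + 184*n + 96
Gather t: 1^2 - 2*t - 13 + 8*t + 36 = 6*t + 24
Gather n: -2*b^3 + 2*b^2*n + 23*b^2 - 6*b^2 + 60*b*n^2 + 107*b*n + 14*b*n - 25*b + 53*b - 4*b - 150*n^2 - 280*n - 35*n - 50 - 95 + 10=-2*b^3 + 17*b^2 + 24*b + n^2*(60*b - 150) + n*(2*b^2 + 121*b - 315) - 135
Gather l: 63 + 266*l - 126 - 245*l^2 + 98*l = -245*l^2 + 364*l - 63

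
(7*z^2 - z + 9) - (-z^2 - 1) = 8*z^2 - z + 10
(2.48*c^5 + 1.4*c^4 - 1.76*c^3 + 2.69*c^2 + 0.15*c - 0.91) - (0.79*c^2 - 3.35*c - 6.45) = 2.48*c^5 + 1.4*c^4 - 1.76*c^3 + 1.9*c^2 + 3.5*c + 5.54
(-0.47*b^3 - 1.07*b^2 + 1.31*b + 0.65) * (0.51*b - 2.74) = -0.2397*b^4 + 0.7421*b^3 + 3.5999*b^2 - 3.2579*b - 1.781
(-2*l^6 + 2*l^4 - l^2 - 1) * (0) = 0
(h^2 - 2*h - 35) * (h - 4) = h^3 - 6*h^2 - 27*h + 140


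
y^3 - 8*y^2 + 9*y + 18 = (y - 6)*(y - 3)*(y + 1)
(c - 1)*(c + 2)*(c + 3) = c^3 + 4*c^2 + c - 6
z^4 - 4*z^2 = z^2*(z - 2)*(z + 2)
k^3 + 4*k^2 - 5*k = k*(k - 1)*(k + 5)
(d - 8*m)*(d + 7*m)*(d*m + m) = d^3*m - d^2*m^2 + d^2*m - 56*d*m^3 - d*m^2 - 56*m^3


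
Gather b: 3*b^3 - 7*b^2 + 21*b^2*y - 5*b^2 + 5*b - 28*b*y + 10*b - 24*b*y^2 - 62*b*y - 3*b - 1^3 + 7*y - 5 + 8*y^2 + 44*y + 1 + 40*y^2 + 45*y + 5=3*b^3 + b^2*(21*y - 12) + b*(-24*y^2 - 90*y + 12) + 48*y^2 + 96*y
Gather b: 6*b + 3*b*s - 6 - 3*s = b*(3*s + 6) - 3*s - 6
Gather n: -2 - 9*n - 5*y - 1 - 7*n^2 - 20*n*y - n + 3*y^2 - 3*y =-7*n^2 + n*(-20*y - 10) + 3*y^2 - 8*y - 3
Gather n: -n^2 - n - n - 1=-n^2 - 2*n - 1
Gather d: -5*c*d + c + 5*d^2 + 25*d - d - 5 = c + 5*d^2 + d*(24 - 5*c) - 5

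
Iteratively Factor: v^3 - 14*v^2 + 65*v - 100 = (v - 5)*(v^2 - 9*v + 20) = (v - 5)^2*(v - 4)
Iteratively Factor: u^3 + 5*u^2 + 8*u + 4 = (u + 1)*(u^2 + 4*u + 4) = (u + 1)*(u + 2)*(u + 2)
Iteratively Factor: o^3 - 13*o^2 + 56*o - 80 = (o - 4)*(o^2 - 9*o + 20) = (o - 4)^2*(o - 5)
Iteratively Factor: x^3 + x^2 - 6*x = (x + 3)*(x^2 - 2*x) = (x - 2)*(x + 3)*(x)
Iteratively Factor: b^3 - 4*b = (b)*(b^2 - 4) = b*(b - 2)*(b + 2)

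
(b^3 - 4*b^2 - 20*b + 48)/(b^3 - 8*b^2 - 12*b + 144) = (b - 2)/(b - 6)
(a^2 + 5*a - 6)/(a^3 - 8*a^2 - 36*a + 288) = (a - 1)/(a^2 - 14*a + 48)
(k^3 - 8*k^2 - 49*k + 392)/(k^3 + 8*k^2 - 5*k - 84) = (k^2 - 15*k + 56)/(k^2 + k - 12)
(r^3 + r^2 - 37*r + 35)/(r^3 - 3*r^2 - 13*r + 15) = (r + 7)/(r + 3)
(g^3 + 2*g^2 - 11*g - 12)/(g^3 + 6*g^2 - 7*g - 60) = (g + 1)/(g + 5)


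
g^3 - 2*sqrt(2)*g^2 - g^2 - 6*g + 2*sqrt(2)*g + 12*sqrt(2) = (g - 3)*(g + 2)*(g - 2*sqrt(2))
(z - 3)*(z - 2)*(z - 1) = z^3 - 6*z^2 + 11*z - 6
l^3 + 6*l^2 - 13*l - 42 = (l - 3)*(l + 2)*(l + 7)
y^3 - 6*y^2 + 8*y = y*(y - 4)*(y - 2)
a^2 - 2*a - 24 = (a - 6)*(a + 4)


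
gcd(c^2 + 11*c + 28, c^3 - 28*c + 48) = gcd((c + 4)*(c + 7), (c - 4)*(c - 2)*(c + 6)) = 1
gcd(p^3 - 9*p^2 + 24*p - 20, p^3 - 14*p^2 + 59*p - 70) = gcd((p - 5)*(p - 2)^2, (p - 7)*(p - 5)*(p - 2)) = p^2 - 7*p + 10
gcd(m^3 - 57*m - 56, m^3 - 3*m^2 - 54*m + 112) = m^2 - m - 56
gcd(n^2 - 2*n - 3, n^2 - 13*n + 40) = 1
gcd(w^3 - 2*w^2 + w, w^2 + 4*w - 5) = w - 1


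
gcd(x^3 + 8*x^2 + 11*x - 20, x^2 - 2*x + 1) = x - 1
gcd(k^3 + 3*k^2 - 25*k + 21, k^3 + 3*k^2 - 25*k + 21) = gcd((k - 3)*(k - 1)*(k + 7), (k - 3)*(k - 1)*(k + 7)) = k^3 + 3*k^2 - 25*k + 21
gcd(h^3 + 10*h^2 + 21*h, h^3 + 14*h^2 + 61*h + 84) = h^2 + 10*h + 21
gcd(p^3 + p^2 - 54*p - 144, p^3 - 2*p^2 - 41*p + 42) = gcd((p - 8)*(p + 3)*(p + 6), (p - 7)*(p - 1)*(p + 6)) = p + 6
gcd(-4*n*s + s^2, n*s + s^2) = s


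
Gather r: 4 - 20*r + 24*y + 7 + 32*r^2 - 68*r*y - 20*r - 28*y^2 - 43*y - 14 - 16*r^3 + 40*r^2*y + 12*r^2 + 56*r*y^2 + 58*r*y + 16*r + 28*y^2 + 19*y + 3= -16*r^3 + r^2*(40*y + 44) + r*(56*y^2 - 10*y - 24)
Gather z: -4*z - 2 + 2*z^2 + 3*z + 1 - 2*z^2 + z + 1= 0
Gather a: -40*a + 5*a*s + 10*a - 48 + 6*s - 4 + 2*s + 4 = a*(5*s - 30) + 8*s - 48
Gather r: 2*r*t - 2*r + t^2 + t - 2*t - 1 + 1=r*(2*t - 2) + t^2 - t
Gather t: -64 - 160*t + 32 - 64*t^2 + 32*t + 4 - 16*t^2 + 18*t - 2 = -80*t^2 - 110*t - 30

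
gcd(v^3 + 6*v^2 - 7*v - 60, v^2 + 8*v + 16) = v + 4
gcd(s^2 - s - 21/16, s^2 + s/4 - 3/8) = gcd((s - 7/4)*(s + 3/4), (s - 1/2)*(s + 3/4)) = s + 3/4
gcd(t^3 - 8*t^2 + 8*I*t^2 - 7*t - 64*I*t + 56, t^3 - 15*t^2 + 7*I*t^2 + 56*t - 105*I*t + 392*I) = t^2 + t*(-8 + 7*I) - 56*I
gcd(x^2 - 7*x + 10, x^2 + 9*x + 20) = 1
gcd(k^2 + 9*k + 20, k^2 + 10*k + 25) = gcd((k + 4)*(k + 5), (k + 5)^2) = k + 5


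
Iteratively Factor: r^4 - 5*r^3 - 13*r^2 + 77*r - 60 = (r - 1)*(r^3 - 4*r^2 - 17*r + 60) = (r - 1)*(r + 4)*(r^2 - 8*r + 15) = (r - 5)*(r - 1)*(r + 4)*(r - 3)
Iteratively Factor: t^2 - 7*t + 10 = (t - 5)*(t - 2)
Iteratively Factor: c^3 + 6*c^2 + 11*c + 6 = (c + 1)*(c^2 + 5*c + 6) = (c + 1)*(c + 2)*(c + 3)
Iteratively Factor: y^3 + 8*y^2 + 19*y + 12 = (y + 1)*(y^2 + 7*y + 12) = (y + 1)*(y + 4)*(y + 3)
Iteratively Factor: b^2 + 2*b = (b)*(b + 2)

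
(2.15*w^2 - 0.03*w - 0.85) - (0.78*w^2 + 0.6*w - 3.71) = 1.37*w^2 - 0.63*w + 2.86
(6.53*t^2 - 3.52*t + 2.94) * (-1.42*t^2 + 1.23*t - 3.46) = -9.2726*t^4 + 13.0303*t^3 - 31.0982*t^2 + 15.7954*t - 10.1724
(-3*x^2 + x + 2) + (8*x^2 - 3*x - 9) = 5*x^2 - 2*x - 7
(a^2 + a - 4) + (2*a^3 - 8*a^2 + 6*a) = 2*a^3 - 7*a^2 + 7*a - 4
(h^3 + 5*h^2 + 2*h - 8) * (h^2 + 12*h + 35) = h^5 + 17*h^4 + 97*h^3 + 191*h^2 - 26*h - 280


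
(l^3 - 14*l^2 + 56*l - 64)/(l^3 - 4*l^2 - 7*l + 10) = (l^3 - 14*l^2 + 56*l - 64)/(l^3 - 4*l^2 - 7*l + 10)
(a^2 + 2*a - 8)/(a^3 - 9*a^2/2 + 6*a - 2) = 2*(a + 4)/(2*a^2 - 5*a + 2)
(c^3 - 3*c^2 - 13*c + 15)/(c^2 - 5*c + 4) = (c^2 - 2*c - 15)/(c - 4)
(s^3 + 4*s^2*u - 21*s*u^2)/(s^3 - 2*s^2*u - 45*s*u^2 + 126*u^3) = s/(s - 6*u)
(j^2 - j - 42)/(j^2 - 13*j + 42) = (j + 6)/(j - 6)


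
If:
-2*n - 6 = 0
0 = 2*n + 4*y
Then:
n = -3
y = 3/2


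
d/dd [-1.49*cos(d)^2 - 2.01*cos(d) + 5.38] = (2.98*cos(d) + 2.01)*sin(d)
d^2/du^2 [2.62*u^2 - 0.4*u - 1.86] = 5.24000000000000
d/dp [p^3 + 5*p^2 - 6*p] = 3*p^2 + 10*p - 6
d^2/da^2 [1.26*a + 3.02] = 0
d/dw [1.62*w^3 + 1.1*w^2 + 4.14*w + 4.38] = 4.86*w^2 + 2.2*w + 4.14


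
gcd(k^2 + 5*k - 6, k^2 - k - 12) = 1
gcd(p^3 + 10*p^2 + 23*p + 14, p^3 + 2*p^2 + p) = p + 1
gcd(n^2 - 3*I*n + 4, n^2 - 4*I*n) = n - 4*I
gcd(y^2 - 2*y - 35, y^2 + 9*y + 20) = y + 5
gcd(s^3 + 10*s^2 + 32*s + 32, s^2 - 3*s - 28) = s + 4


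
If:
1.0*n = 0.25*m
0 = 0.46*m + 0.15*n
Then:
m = 0.00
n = 0.00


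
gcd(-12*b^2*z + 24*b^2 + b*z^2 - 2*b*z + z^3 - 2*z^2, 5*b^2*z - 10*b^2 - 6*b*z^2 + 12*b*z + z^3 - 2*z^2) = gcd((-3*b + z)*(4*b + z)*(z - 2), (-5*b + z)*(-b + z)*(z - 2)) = z - 2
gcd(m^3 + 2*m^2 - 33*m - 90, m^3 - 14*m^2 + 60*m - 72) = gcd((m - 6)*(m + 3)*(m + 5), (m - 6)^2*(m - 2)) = m - 6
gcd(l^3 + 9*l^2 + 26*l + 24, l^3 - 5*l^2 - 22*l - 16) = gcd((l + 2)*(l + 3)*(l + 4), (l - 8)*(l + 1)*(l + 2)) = l + 2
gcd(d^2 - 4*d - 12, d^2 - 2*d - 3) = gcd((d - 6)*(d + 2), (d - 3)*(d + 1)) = 1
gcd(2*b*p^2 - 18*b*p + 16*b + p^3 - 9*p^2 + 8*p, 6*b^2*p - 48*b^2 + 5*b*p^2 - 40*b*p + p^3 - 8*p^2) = 2*b*p - 16*b + p^2 - 8*p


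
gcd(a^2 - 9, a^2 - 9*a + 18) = a - 3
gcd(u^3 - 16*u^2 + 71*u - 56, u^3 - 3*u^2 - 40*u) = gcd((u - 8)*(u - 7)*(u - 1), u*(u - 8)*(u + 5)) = u - 8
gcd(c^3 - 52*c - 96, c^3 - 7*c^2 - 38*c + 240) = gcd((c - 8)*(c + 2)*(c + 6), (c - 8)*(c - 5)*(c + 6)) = c^2 - 2*c - 48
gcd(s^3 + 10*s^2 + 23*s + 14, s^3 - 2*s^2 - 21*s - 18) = s + 1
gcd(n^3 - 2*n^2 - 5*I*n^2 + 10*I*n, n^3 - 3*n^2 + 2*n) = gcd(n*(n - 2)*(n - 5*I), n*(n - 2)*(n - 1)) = n^2 - 2*n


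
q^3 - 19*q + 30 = (q - 3)*(q - 2)*(q + 5)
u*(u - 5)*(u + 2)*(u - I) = u^4 - 3*u^3 - I*u^3 - 10*u^2 + 3*I*u^2 + 10*I*u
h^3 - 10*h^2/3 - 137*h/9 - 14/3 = (h - 6)*(h + 1/3)*(h + 7/3)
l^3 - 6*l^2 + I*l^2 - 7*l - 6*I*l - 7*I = (l - 7)*(l + 1)*(l + I)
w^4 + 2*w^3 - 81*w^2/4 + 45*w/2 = w*(w - 5/2)*(w - 3/2)*(w + 6)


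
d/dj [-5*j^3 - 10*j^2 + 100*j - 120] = -15*j^2 - 20*j + 100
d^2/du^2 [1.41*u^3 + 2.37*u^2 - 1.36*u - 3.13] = 8.46*u + 4.74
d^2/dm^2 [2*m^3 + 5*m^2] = 12*m + 10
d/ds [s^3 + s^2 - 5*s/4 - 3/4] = 3*s^2 + 2*s - 5/4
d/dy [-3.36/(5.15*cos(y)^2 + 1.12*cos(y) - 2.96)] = -(34.608*cos(y) + 3.7632)*sin(y)/(5.15*cos(y)^2 + 1.12*cos(y) - 2.96)^2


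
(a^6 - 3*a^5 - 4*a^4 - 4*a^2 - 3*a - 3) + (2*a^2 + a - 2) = a^6 - 3*a^5 - 4*a^4 - 2*a^2 - 2*a - 5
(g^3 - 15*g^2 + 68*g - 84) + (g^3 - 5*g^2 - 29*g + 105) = 2*g^3 - 20*g^2 + 39*g + 21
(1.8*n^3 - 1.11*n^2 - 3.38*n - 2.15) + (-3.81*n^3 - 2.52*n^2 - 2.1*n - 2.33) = -2.01*n^3 - 3.63*n^2 - 5.48*n - 4.48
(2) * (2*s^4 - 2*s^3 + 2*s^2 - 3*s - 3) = 4*s^4 - 4*s^3 + 4*s^2 - 6*s - 6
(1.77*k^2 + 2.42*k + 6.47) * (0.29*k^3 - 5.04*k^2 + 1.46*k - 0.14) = 0.5133*k^5 - 8.219*k^4 - 7.7363*k^3 - 29.3234*k^2 + 9.1074*k - 0.9058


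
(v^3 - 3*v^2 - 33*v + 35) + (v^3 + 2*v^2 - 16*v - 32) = 2*v^3 - v^2 - 49*v + 3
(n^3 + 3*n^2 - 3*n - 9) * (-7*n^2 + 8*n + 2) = -7*n^5 - 13*n^4 + 47*n^3 + 45*n^2 - 78*n - 18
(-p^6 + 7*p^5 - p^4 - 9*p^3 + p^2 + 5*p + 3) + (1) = -p^6 + 7*p^5 - p^4 - 9*p^3 + p^2 + 5*p + 4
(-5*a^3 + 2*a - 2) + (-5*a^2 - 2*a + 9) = -5*a^3 - 5*a^2 + 7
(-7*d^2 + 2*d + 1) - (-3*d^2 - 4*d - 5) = -4*d^2 + 6*d + 6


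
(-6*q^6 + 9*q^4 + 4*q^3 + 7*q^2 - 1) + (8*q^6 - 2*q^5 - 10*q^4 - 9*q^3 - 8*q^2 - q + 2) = 2*q^6 - 2*q^5 - q^4 - 5*q^3 - q^2 - q + 1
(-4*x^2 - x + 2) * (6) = -24*x^2 - 6*x + 12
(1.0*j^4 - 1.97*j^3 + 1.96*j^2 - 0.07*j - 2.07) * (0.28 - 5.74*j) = -5.74*j^5 + 11.5878*j^4 - 11.802*j^3 + 0.9506*j^2 + 11.8622*j - 0.5796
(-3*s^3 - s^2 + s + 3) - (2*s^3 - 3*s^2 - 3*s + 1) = -5*s^3 + 2*s^2 + 4*s + 2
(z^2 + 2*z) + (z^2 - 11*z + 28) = 2*z^2 - 9*z + 28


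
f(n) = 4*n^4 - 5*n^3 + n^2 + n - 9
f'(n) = 16*n^3 - 15*n^2 + 2*n + 1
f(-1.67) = 46.52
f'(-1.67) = -118.69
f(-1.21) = 8.69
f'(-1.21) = -51.73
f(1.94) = 16.86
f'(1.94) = 65.25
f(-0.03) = -9.03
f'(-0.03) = 0.93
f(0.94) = -8.21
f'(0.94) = 2.92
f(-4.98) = 3088.59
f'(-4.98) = -2357.06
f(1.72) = 5.24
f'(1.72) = 41.48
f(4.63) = 1358.97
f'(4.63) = 1276.75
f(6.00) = 4137.00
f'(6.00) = 2929.00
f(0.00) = -9.00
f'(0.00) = 1.00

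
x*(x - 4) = x^2 - 4*x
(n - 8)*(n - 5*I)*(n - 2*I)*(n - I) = n^4 - 8*n^3 - 8*I*n^3 - 17*n^2 + 64*I*n^2 + 136*n + 10*I*n - 80*I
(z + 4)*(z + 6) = z^2 + 10*z + 24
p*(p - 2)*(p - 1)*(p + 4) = p^4 + p^3 - 10*p^2 + 8*p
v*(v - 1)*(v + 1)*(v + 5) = v^4 + 5*v^3 - v^2 - 5*v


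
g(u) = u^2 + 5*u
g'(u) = 2*u + 5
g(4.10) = 37.31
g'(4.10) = 13.20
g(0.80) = 4.64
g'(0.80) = 6.60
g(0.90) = 5.31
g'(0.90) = 6.80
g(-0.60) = -2.64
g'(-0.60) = 3.80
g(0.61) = 3.42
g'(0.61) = 6.22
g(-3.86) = -4.40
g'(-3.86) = -2.72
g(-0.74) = -3.15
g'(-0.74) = 3.52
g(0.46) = 2.51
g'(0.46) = 5.92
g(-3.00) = -6.00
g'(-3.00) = -1.00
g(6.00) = 66.00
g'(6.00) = 17.00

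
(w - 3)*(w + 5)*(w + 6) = w^3 + 8*w^2 - 3*w - 90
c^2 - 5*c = c*(c - 5)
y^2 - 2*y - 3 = (y - 3)*(y + 1)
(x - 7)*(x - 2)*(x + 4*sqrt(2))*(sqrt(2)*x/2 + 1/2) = sqrt(2)*x^4/2 - 9*sqrt(2)*x^3/2 + 9*x^3/2 - 81*x^2/2 + 9*sqrt(2)*x^2 - 18*sqrt(2)*x + 63*x + 28*sqrt(2)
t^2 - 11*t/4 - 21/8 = (t - 7/2)*(t + 3/4)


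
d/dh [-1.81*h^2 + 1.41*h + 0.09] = 1.41 - 3.62*h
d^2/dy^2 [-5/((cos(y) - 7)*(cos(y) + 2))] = 5*(4*sin(y)^4 - 83*sin(y)^2 - 205*cos(y)/4 - 15*cos(3*y)/4 + 1)/((cos(y) - 7)^3*(cos(y) + 2)^3)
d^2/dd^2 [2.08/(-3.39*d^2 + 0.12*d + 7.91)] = (-47.807136*d^2 + 1.692288*d + 2.08*(6.78*d - 0.12)*(13.56*d - 0.24) + 111.549984)/(-3.39*d^2 + 0.12*d + 7.91)^3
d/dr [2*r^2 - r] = 4*r - 1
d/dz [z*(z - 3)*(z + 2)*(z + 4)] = 4*z^3 + 9*z^2 - 20*z - 24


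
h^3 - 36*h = h*(h - 6)*(h + 6)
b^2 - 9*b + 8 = (b - 8)*(b - 1)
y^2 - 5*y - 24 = (y - 8)*(y + 3)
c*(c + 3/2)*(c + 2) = c^3 + 7*c^2/2 + 3*c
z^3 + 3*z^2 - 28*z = z*(z - 4)*(z + 7)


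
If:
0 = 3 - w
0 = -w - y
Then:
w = 3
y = -3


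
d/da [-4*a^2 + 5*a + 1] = 5 - 8*a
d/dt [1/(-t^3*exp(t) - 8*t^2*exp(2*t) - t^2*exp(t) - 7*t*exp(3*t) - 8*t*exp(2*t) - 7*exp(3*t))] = (t^3 + 16*t^2*exp(t) + 4*t^2 + 21*t*exp(2*t) + 32*t*exp(t) + 2*t + 28*exp(2*t) + 8*exp(t))*exp(-t)/(t^3 + 8*t^2*exp(t) + t^2 + 7*t*exp(2*t) + 8*t*exp(t) + 7*exp(2*t))^2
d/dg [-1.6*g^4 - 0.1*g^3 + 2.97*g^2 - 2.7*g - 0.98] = -6.4*g^3 - 0.3*g^2 + 5.94*g - 2.7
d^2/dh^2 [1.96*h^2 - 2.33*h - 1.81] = 3.92000000000000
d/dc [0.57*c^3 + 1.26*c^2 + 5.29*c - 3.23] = 1.71*c^2 + 2.52*c + 5.29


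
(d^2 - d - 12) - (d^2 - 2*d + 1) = d - 13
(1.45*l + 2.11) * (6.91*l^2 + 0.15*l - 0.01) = 10.0195*l^3 + 14.7976*l^2 + 0.302*l - 0.0211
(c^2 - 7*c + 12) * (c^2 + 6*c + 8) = c^4 - c^3 - 22*c^2 + 16*c + 96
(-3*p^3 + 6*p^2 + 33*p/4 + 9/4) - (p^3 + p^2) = -4*p^3 + 5*p^2 + 33*p/4 + 9/4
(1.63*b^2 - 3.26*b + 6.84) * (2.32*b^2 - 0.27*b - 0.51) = 3.7816*b^4 - 8.0033*b^3 + 15.9177*b^2 - 0.1842*b - 3.4884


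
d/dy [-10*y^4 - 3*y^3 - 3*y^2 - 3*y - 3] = -40*y^3 - 9*y^2 - 6*y - 3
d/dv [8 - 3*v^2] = -6*v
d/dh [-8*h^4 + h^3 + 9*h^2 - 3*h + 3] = -32*h^3 + 3*h^2 + 18*h - 3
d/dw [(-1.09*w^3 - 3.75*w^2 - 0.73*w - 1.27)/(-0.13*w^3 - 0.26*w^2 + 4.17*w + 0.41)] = (5.55111512312578e-17*w^5 - 0.2041*w^4 - 9.2804*w^3 - 17.6633*w^2 - 3.7354*w + 4.9966)/(0.0169*w^6 + 0.0676*w^5 - 1.0166*w^4 - 2.275*w^3 + 17.1757*w^2 + 3.4194*w + 0.1681)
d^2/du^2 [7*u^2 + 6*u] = 14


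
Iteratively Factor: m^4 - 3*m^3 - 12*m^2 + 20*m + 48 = (m - 3)*(m^3 - 12*m - 16) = (m - 3)*(m + 2)*(m^2 - 2*m - 8) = (m - 4)*(m - 3)*(m + 2)*(m + 2)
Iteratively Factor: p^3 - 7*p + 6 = (p - 1)*(p^2 + p - 6) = (p - 2)*(p - 1)*(p + 3)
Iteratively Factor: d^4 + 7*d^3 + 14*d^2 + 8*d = (d + 1)*(d^3 + 6*d^2 + 8*d) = d*(d + 1)*(d^2 + 6*d + 8) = d*(d + 1)*(d + 4)*(d + 2)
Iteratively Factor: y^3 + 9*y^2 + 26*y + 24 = (y + 2)*(y^2 + 7*y + 12) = (y + 2)*(y + 3)*(y + 4)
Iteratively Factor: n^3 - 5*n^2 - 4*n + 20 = (n - 2)*(n^2 - 3*n - 10) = (n - 2)*(n + 2)*(n - 5)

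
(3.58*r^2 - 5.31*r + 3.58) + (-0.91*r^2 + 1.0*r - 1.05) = 2.67*r^2 - 4.31*r + 2.53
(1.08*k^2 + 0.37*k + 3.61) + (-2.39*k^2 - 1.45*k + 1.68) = -1.31*k^2 - 1.08*k + 5.29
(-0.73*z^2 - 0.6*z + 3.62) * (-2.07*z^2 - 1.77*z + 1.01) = 1.5111*z^4 + 2.5341*z^3 - 7.1687*z^2 - 7.0134*z + 3.6562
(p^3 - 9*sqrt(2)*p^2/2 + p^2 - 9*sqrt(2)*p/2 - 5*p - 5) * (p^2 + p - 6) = p^5 - 9*sqrt(2)*p^4/2 + 2*p^4 - 9*sqrt(2)*p^3 - 10*p^3 - 16*p^2 + 45*sqrt(2)*p^2/2 + 25*p + 27*sqrt(2)*p + 30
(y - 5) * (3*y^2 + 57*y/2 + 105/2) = 3*y^3 + 27*y^2/2 - 90*y - 525/2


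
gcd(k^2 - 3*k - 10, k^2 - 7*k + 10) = k - 5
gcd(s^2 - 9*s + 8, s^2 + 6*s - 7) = s - 1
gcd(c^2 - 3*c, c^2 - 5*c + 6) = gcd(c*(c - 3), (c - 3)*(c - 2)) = c - 3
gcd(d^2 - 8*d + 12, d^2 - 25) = 1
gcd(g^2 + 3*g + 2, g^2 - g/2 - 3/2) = g + 1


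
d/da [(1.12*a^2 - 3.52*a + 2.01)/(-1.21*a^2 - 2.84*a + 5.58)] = (-7.44*a^2 + 17.3634*a - 13.9332)/(1.4641*a^4 + 6.8728*a^3 - 5.438*a^2 - 31.6944*a + 31.1364)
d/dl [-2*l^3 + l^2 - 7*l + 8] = -6*l^2 + 2*l - 7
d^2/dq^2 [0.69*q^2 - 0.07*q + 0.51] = 1.38000000000000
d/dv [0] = 0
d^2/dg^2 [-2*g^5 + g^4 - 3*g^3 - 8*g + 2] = 2*g*(-20*g^2 + 6*g - 9)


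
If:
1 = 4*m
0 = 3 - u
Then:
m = 1/4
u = 3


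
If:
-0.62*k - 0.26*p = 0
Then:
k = -0.419354838709677*p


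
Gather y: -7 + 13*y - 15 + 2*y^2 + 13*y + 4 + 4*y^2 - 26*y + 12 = 6*y^2 - 6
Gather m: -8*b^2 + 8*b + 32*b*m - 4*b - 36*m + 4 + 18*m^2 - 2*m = -8*b^2 + 4*b + 18*m^2 + m*(32*b - 38) + 4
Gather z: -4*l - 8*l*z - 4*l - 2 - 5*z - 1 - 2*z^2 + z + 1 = -8*l - 2*z^2 + z*(-8*l - 4) - 2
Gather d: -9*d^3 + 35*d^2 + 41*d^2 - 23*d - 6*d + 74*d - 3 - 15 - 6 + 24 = -9*d^3 + 76*d^2 + 45*d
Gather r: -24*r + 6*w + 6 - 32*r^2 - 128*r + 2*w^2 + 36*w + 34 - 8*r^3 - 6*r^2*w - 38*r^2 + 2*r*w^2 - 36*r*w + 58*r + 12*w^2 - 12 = -8*r^3 + r^2*(-6*w - 70) + r*(2*w^2 - 36*w - 94) + 14*w^2 + 42*w + 28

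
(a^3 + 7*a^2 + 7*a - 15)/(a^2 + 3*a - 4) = (a^2 + 8*a + 15)/(a + 4)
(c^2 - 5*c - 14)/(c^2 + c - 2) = (c - 7)/(c - 1)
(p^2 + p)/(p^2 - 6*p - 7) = p/(p - 7)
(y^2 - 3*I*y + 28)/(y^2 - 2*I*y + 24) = (y - 7*I)/(y - 6*I)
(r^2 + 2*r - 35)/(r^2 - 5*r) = (r + 7)/r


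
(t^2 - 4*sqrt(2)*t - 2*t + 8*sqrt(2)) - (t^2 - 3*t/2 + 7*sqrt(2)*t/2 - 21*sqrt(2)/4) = -15*sqrt(2)*t/2 - t/2 + 53*sqrt(2)/4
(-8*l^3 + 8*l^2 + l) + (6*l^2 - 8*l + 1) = -8*l^3 + 14*l^2 - 7*l + 1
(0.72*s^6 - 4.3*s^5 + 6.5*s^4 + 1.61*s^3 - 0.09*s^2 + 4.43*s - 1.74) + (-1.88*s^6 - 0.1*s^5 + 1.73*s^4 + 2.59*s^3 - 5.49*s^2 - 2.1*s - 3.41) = -1.16*s^6 - 4.4*s^5 + 8.23*s^4 + 4.2*s^3 - 5.58*s^2 + 2.33*s - 5.15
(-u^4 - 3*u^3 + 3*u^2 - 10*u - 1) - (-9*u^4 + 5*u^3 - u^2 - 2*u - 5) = 8*u^4 - 8*u^3 + 4*u^2 - 8*u + 4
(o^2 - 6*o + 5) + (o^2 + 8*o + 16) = 2*o^2 + 2*o + 21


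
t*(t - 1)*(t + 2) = t^3 + t^2 - 2*t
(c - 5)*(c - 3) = c^2 - 8*c + 15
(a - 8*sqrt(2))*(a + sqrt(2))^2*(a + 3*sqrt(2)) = a^4 - 3*sqrt(2)*a^3 - 66*a^2 - 106*sqrt(2)*a - 96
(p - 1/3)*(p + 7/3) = p^2 + 2*p - 7/9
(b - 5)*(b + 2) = b^2 - 3*b - 10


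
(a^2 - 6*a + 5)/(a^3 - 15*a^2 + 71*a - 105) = (a - 1)/(a^2 - 10*a + 21)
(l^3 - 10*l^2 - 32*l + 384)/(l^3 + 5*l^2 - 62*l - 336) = (l - 8)/(l + 7)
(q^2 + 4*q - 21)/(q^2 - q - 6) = (q + 7)/(q + 2)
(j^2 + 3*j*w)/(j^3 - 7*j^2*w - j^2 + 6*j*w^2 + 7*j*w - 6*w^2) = j*(j + 3*w)/(j^3 - 7*j^2*w - j^2 + 6*j*w^2 + 7*j*w - 6*w^2)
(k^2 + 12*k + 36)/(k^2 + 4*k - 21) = (k^2 + 12*k + 36)/(k^2 + 4*k - 21)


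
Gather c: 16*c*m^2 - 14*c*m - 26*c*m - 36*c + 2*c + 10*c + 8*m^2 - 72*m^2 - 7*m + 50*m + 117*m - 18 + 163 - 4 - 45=c*(16*m^2 - 40*m - 24) - 64*m^2 + 160*m + 96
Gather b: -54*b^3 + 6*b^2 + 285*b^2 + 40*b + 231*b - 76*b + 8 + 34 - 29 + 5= -54*b^3 + 291*b^2 + 195*b + 18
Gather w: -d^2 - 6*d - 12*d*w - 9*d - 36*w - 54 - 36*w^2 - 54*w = -d^2 - 15*d - 36*w^2 + w*(-12*d - 90) - 54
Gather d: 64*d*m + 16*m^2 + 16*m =64*d*m + 16*m^2 + 16*m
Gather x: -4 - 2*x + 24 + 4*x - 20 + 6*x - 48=8*x - 48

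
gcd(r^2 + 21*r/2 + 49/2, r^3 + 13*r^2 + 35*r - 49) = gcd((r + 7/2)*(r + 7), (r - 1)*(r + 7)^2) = r + 7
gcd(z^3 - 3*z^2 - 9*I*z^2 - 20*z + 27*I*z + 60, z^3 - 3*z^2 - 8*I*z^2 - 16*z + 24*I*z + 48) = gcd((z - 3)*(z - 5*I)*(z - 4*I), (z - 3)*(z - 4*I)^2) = z^2 + z*(-3 - 4*I) + 12*I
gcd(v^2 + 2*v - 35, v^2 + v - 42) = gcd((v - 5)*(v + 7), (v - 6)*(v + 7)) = v + 7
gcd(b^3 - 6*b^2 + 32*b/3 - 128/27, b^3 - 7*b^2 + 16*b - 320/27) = b^2 - 16*b/3 + 64/9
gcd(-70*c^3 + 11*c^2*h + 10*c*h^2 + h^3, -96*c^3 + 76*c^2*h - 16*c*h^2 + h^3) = 2*c - h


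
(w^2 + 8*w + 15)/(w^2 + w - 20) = (w + 3)/(w - 4)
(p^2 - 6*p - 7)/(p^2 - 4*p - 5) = (p - 7)/(p - 5)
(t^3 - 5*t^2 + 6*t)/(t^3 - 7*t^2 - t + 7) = t*(t^2 - 5*t + 6)/(t^3 - 7*t^2 - t + 7)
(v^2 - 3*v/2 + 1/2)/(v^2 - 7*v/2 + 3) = (2*v^2 - 3*v + 1)/(2*v^2 - 7*v + 6)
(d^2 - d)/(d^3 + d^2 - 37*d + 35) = d/(d^2 + 2*d - 35)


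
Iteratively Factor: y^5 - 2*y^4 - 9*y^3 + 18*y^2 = (y + 3)*(y^4 - 5*y^3 + 6*y^2) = (y - 2)*(y + 3)*(y^3 - 3*y^2) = (y - 3)*(y - 2)*(y + 3)*(y^2) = y*(y - 3)*(y - 2)*(y + 3)*(y)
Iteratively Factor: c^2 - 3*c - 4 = (c + 1)*(c - 4)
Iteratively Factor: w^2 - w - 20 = (w - 5)*(w + 4)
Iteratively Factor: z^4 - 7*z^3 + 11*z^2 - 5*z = (z)*(z^3 - 7*z^2 + 11*z - 5) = z*(z - 5)*(z^2 - 2*z + 1) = z*(z - 5)*(z - 1)*(z - 1)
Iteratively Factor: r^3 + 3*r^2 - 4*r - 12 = (r + 2)*(r^2 + r - 6) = (r - 2)*(r + 2)*(r + 3)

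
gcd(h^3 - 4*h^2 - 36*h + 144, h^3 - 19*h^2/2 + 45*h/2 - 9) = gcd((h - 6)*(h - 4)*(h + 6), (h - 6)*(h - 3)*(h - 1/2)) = h - 6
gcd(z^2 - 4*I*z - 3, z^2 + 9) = z - 3*I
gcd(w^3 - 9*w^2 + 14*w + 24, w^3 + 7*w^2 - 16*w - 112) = w - 4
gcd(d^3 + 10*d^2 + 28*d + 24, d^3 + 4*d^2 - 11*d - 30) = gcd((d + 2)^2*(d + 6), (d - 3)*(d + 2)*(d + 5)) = d + 2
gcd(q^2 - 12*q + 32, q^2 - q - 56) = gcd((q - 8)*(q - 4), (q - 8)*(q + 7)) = q - 8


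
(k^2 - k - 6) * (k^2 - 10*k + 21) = k^4 - 11*k^3 + 25*k^2 + 39*k - 126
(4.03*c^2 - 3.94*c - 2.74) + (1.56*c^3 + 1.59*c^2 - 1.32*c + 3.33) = 1.56*c^3 + 5.62*c^2 - 5.26*c + 0.59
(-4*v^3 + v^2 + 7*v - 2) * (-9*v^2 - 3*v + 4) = 36*v^5 + 3*v^4 - 82*v^3 + v^2 + 34*v - 8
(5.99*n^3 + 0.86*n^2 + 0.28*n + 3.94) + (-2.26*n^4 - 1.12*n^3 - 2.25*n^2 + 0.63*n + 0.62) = -2.26*n^4 + 4.87*n^3 - 1.39*n^2 + 0.91*n + 4.56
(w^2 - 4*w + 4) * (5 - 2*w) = -2*w^3 + 13*w^2 - 28*w + 20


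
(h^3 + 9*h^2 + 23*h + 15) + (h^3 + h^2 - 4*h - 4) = 2*h^3 + 10*h^2 + 19*h + 11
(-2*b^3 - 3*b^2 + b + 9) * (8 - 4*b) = 8*b^4 - 4*b^3 - 28*b^2 - 28*b + 72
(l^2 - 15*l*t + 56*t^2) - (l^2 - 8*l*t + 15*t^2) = -7*l*t + 41*t^2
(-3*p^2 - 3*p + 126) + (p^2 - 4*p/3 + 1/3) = -2*p^2 - 13*p/3 + 379/3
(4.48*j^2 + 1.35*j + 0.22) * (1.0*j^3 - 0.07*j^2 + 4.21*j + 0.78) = 4.48*j^5 + 1.0364*j^4 + 18.9863*j^3 + 9.1625*j^2 + 1.9792*j + 0.1716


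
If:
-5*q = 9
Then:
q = -9/5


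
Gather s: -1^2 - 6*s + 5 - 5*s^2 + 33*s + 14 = -5*s^2 + 27*s + 18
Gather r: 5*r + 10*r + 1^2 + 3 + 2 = 15*r + 6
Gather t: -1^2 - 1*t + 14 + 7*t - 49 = 6*t - 36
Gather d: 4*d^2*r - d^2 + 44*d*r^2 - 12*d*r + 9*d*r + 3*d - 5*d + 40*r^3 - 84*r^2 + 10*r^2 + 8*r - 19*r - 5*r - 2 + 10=d^2*(4*r - 1) + d*(44*r^2 - 3*r - 2) + 40*r^3 - 74*r^2 - 16*r + 8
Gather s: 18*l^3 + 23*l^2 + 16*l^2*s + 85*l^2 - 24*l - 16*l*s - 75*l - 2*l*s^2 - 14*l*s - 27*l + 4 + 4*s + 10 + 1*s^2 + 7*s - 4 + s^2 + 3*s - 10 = 18*l^3 + 108*l^2 - 126*l + s^2*(2 - 2*l) + s*(16*l^2 - 30*l + 14)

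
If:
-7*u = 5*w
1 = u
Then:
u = 1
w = -7/5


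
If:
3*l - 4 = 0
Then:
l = 4/3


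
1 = 1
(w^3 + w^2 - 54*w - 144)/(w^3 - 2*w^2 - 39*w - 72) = (w + 6)/(w + 3)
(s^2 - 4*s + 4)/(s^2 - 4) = (s - 2)/(s + 2)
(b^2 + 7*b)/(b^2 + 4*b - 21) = b/(b - 3)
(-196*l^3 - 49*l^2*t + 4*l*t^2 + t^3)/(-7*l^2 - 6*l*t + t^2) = (28*l^2 + 11*l*t + t^2)/(l + t)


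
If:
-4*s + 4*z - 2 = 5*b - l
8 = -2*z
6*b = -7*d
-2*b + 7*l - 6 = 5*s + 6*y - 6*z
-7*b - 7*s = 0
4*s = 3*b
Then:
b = 0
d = 0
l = 18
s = 0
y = 16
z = -4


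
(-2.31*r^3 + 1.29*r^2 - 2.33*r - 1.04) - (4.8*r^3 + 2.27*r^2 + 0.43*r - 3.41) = -7.11*r^3 - 0.98*r^2 - 2.76*r + 2.37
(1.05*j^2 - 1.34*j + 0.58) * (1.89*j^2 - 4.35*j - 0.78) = 1.9845*j^4 - 7.1001*j^3 + 6.1062*j^2 - 1.4778*j - 0.4524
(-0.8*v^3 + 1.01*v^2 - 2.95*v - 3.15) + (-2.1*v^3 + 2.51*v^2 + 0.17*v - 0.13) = -2.9*v^3 + 3.52*v^2 - 2.78*v - 3.28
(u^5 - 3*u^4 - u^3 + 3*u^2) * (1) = u^5 - 3*u^4 - u^3 + 3*u^2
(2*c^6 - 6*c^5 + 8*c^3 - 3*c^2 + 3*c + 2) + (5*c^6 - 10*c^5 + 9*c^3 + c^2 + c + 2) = 7*c^6 - 16*c^5 + 17*c^3 - 2*c^2 + 4*c + 4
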